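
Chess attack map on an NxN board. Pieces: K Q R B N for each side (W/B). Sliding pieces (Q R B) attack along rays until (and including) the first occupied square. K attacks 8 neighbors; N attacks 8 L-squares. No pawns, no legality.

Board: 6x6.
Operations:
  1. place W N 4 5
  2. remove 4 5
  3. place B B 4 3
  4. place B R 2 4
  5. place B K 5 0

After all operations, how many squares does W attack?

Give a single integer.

Op 1: place WN@(4,5)
Op 2: remove (4,5)
Op 3: place BB@(4,3)
Op 4: place BR@(2,4)
Op 5: place BK@(5,0)
Per-piece attacks for W:
Union (0 distinct): (none)

Answer: 0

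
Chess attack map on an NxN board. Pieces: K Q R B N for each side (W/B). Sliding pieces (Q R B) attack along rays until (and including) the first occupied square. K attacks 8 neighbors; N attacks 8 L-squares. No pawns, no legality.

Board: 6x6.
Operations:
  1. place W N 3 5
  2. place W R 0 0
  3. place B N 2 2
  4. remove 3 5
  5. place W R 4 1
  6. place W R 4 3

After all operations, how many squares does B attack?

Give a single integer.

Answer: 8

Derivation:
Op 1: place WN@(3,5)
Op 2: place WR@(0,0)
Op 3: place BN@(2,2)
Op 4: remove (3,5)
Op 5: place WR@(4,1)
Op 6: place WR@(4,3)
Per-piece attacks for B:
  BN@(2,2): attacks (3,4) (4,3) (1,4) (0,3) (3,0) (4,1) (1,0) (0,1)
Union (8 distinct): (0,1) (0,3) (1,0) (1,4) (3,0) (3,4) (4,1) (4,3)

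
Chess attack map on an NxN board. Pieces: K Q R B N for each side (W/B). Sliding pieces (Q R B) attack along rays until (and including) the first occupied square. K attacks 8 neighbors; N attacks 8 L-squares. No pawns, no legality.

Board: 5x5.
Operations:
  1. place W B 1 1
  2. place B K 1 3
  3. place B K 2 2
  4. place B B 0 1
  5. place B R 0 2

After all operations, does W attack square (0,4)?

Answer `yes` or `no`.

Op 1: place WB@(1,1)
Op 2: place BK@(1,3)
Op 3: place BK@(2,2)
Op 4: place BB@(0,1)
Op 5: place BR@(0,2)
Per-piece attacks for W:
  WB@(1,1): attacks (2,2) (2,0) (0,2) (0,0) [ray(1,1) blocked at (2,2); ray(-1,1) blocked at (0,2)]
W attacks (0,4): no

Answer: no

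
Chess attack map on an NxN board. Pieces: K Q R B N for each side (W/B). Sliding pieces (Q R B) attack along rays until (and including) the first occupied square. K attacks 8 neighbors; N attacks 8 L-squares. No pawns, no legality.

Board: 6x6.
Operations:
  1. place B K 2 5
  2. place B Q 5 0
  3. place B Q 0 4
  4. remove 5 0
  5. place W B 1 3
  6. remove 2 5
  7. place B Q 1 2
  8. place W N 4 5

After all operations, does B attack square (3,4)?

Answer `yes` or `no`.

Answer: yes

Derivation:
Op 1: place BK@(2,5)
Op 2: place BQ@(5,0)
Op 3: place BQ@(0,4)
Op 4: remove (5,0)
Op 5: place WB@(1,3)
Op 6: remove (2,5)
Op 7: place BQ@(1,2)
Op 8: place WN@(4,5)
Per-piece attacks for B:
  BQ@(0,4): attacks (0,5) (0,3) (0,2) (0,1) (0,0) (1,4) (2,4) (3,4) (4,4) (5,4) (1,5) (1,3) [ray(1,-1) blocked at (1,3)]
  BQ@(1,2): attacks (1,3) (1,1) (1,0) (2,2) (3,2) (4,2) (5,2) (0,2) (2,3) (3,4) (4,5) (2,1) (3,0) (0,3) (0,1) [ray(0,1) blocked at (1,3); ray(1,1) blocked at (4,5)]
B attacks (3,4): yes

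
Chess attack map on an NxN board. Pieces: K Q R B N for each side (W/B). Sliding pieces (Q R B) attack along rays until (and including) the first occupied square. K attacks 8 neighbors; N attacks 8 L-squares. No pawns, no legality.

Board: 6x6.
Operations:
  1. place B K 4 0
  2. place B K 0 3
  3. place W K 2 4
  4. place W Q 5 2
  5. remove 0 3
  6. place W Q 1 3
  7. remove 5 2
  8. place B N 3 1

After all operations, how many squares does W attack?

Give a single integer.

Answer: 19

Derivation:
Op 1: place BK@(4,0)
Op 2: place BK@(0,3)
Op 3: place WK@(2,4)
Op 4: place WQ@(5,2)
Op 5: remove (0,3)
Op 6: place WQ@(1,3)
Op 7: remove (5,2)
Op 8: place BN@(3,1)
Per-piece attacks for W:
  WQ@(1,3): attacks (1,4) (1,5) (1,2) (1,1) (1,0) (2,3) (3,3) (4,3) (5,3) (0,3) (2,4) (2,2) (3,1) (0,4) (0,2) [ray(1,1) blocked at (2,4); ray(1,-1) blocked at (3,1)]
  WK@(2,4): attacks (2,5) (2,3) (3,4) (1,4) (3,5) (3,3) (1,5) (1,3)
Union (19 distinct): (0,2) (0,3) (0,4) (1,0) (1,1) (1,2) (1,3) (1,4) (1,5) (2,2) (2,3) (2,4) (2,5) (3,1) (3,3) (3,4) (3,5) (4,3) (5,3)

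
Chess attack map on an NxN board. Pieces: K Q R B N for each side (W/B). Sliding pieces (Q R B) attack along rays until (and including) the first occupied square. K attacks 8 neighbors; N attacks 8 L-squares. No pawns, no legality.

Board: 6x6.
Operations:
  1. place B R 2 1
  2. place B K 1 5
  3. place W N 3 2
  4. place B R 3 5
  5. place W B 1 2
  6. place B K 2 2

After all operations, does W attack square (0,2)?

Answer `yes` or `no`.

Op 1: place BR@(2,1)
Op 2: place BK@(1,5)
Op 3: place WN@(3,2)
Op 4: place BR@(3,5)
Op 5: place WB@(1,2)
Op 6: place BK@(2,2)
Per-piece attacks for W:
  WB@(1,2): attacks (2,3) (3,4) (4,5) (2,1) (0,3) (0,1) [ray(1,-1) blocked at (2,1)]
  WN@(3,2): attacks (4,4) (5,3) (2,4) (1,3) (4,0) (5,1) (2,0) (1,1)
W attacks (0,2): no

Answer: no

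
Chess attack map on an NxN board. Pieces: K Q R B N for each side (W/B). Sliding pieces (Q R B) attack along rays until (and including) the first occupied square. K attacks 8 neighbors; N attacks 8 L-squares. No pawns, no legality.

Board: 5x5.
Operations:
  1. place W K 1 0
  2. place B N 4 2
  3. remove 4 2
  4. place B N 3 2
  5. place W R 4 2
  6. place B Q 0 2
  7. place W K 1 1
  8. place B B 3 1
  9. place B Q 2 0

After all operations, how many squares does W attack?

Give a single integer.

Op 1: place WK@(1,0)
Op 2: place BN@(4,2)
Op 3: remove (4,2)
Op 4: place BN@(3,2)
Op 5: place WR@(4,2)
Op 6: place BQ@(0,2)
Op 7: place WK@(1,1)
Op 8: place BB@(3,1)
Op 9: place BQ@(2,0)
Per-piece attacks for W:
  WK@(1,0): attacks (1,1) (2,0) (0,0) (2,1) (0,1)
  WK@(1,1): attacks (1,2) (1,0) (2,1) (0,1) (2,2) (2,0) (0,2) (0,0)
  WR@(4,2): attacks (4,3) (4,4) (4,1) (4,0) (3,2) [ray(-1,0) blocked at (3,2)]
Union (14 distinct): (0,0) (0,1) (0,2) (1,0) (1,1) (1,2) (2,0) (2,1) (2,2) (3,2) (4,0) (4,1) (4,3) (4,4)

Answer: 14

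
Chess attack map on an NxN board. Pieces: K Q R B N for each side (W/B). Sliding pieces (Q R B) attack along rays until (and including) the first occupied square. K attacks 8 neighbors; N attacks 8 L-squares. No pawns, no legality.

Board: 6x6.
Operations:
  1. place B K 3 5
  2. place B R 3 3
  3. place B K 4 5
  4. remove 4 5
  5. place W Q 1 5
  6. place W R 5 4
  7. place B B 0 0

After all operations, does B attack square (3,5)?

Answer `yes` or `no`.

Op 1: place BK@(3,5)
Op 2: place BR@(3,3)
Op 3: place BK@(4,5)
Op 4: remove (4,5)
Op 5: place WQ@(1,5)
Op 6: place WR@(5,4)
Op 7: place BB@(0,0)
Per-piece attacks for B:
  BB@(0,0): attacks (1,1) (2,2) (3,3) [ray(1,1) blocked at (3,3)]
  BR@(3,3): attacks (3,4) (3,5) (3,2) (3,1) (3,0) (4,3) (5,3) (2,3) (1,3) (0,3) [ray(0,1) blocked at (3,5)]
  BK@(3,5): attacks (3,4) (4,5) (2,5) (4,4) (2,4)
B attacks (3,5): yes

Answer: yes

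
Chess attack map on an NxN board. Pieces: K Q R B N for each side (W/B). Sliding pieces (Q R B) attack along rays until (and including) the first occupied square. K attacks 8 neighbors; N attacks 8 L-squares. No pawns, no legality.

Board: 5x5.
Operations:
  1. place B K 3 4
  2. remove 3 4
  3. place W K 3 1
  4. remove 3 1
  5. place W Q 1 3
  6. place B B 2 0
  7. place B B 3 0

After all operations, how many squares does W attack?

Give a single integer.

Answer: 14

Derivation:
Op 1: place BK@(3,4)
Op 2: remove (3,4)
Op 3: place WK@(3,1)
Op 4: remove (3,1)
Op 5: place WQ@(1,3)
Op 6: place BB@(2,0)
Op 7: place BB@(3,0)
Per-piece attacks for W:
  WQ@(1,3): attacks (1,4) (1,2) (1,1) (1,0) (2,3) (3,3) (4,3) (0,3) (2,4) (2,2) (3,1) (4,0) (0,4) (0,2)
Union (14 distinct): (0,2) (0,3) (0,4) (1,0) (1,1) (1,2) (1,4) (2,2) (2,3) (2,4) (3,1) (3,3) (4,0) (4,3)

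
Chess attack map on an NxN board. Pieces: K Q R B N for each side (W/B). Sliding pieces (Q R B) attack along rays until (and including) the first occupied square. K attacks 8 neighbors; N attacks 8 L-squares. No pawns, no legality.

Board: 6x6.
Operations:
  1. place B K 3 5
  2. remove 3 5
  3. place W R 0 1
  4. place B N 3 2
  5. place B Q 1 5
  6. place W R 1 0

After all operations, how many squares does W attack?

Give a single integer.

Answer: 18

Derivation:
Op 1: place BK@(3,5)
Op 2: remove (3,5)
Op 3: place WR@(0,1)
Op 4: place BN@(3,2)
Op 5: place BQ@(1,5)
Op 6: place WR@(1,0)
Per-piece attacks for W:
  WR@(0,1): attacks (0,2) (0,3) (0,4) (0,5) (0,0) (1,1) (2,1) (3,1) (4,1) (5,1)
  WR@(1,0): attacks (1,1) (1,2) (1,3) (1,4) (1,5) (2,0) (3,0) (4,0) (5,0) (0,0) [ray(0,1) blocked at (1,5)]
Union (18 distinct): (0,0) (0,2) (0,3) (0,4) (0,5) (1,1) (1,2) (1,3) (1,4) (1,5) (2,0) (2,1) (3,0) (3,1) (4,0) (4,1) (5,0) (5,1)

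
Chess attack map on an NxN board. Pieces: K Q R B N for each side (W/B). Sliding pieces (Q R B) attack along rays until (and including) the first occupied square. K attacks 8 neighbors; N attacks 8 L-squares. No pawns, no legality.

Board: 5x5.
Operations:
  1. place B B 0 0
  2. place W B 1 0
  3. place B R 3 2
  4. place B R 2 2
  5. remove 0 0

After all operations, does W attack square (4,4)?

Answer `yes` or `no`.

Op 1: place BB@(0,0)
Op 2: place WB@(1,0)
Op 3: place BR@(3,2)
Op 4: place BR@(2,2)
Op 5: remove (0,0)
Per-piece attacks for W:
  WB@(1,0): attacks (2,1) (3,2) (0,1) [ray(1,1) blocked at (3,2)]
W attacks (4,4): no

Answer: no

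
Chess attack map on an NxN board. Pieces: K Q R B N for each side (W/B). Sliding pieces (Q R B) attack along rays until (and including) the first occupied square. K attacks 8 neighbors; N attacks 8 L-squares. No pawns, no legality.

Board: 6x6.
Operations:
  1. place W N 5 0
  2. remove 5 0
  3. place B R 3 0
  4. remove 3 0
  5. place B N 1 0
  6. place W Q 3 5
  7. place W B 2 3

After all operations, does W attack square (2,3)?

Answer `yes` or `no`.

Op 1: place WN@(5,0)
Op 2: remove (5,0)
Op 3: place BR@(3,0)
Op 4: remove (3,0)
Op 5: place BN@(1,0)
Op 6: place WQ@(3,5)
Op 7: place WB@(2,3)
Per-piece attacks for W:
  WB@(2,3): attacks (3,4) (4,5) (3,2) (4,1) (5,0) (1,4) (0,5) (1,2) (0,1)
  WQ@(3,5): attacks (3,4) (3,3) (3,2) (3,1) (3,0) (4,5) (5,5) (2,5) (1,5) (0,5) (4,4) (5,3) (2,4) (1,3) (0,2)
W attacks (2,3): no

Answer: no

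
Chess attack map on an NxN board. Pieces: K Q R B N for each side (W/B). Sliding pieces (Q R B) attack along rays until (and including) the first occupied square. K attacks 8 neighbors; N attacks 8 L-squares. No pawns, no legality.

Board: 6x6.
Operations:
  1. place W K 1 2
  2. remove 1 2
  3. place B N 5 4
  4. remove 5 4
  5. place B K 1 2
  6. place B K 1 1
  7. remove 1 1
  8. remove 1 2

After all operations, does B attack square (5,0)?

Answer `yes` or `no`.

Op 1: place WK@(1,2)
Op 2: remove (1,2)
Op 3: place BN@(5,4)
Op 4: remove (5,4)
Op 5: place BK@(1,2)
Op 6: place BK@(1,1)
Op 7: remove (1,1)
Op 8: remove (1,2)
Per-piece attacks for B:
B attacks (5,0): no

Answer: no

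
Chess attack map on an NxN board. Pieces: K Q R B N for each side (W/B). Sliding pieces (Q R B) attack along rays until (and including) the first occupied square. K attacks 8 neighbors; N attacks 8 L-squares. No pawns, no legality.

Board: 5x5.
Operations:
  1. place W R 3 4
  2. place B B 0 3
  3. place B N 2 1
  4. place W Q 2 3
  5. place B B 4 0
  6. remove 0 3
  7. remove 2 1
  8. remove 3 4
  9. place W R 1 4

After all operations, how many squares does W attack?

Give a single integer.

Answer: 18

Derivation:
Op 1: place WR@(3,4)
Op 2: place BB@(0,3)
Op 3: place BN@(2,1)
Op 4: place WQ@(2,3)
Op 5: place BB@(4,0)
Op 6: remove (0,3)
Op 7: remove (2,1)
Op 8: remove (3,4)
Op 9: place WR@(1,4)
Per-piece attacks for W:
  WR@(1,4): attacks (1,3) (1,2) (1,1) (1,0) (2,4) (3,4) (4,4) (0,4)
  WQ@(2,3): attacks (2,4) (2,2) (2,1) (2,0) (3,3) (4,3) (1,3) (0,3) (3,4) (3,2) (4,1) (1,4) (1,2) (0,1) [ray(-1,1) blocked at (1,4)]
Union (18 distinct): (0,1) (0,3) (0,4) (1,0) (1,1) (1,2) (1,3) (1,4) (2,0) (2,1) (2,2) (2,4) (3,2) (3,3) (3,4) (4,1) (4,3) (4,4)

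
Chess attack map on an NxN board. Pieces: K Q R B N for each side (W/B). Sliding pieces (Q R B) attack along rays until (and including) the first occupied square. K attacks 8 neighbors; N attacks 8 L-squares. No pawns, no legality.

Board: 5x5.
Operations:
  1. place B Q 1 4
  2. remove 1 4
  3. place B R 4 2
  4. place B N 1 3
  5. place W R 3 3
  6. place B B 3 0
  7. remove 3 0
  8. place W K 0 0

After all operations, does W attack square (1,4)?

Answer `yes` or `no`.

Op 1: place BQ@(1,4)
Op 2: remove (1,4)
Op 3: place BR@(4,2)
Op 4: place BN@(1,3)
Op 5: place WR@(3,3)
Op 6: place BB@(3,0)
Op 7: remove (3,0)
Op 8: place WK@(0,0)
Per-piece attacks for W:
  WK@(0,0): attacks (0,1) (1,0) (1,1)
  WR@(3,3): attacks (3,4) (3,2) (3,1) (3,0) (4,3) (2,3) (1,3) [ray(-1,0) blocked at (1,3)]
W attacks (1,4): no

Answer: no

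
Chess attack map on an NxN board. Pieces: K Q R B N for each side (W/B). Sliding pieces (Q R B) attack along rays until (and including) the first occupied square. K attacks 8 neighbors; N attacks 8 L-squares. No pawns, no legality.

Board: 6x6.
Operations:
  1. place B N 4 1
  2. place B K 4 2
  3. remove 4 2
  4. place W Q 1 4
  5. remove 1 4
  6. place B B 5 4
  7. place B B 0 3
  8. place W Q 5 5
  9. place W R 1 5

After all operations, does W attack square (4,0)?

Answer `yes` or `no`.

Answer: no

Derivation:
Op 1: place BN@(4,1)
Op 2: place BK@(4,2)
Op 3: remove (4,2)
Op 4: place WQ@(1,4)
Op 5: remove (1,4)
Op 6: place BB@(5,4)
Op 7: place BB@(0,3)
Op 8: place WQ@(5,5)
Op 9: place WR@(1,5)
Per-piece attacks for W:
  WR@(1,5): attacks (1,4) (1,3) (1,2) (1,1) (1,0) (2,5) (3,5) (4,5) (5,5) (0,5) [ray(1,0) blocked at (5,5)]
  WQ@(5,5): attacks (5,4) (4,5) (3,5) (2,5) (1,5) (4,4) (3,3) (2,2) (1,1) (0,0) [ray(0,-1) blocked at (5,4); ray(-1,0) blocked at (1,5)]
W attacks (4,0): no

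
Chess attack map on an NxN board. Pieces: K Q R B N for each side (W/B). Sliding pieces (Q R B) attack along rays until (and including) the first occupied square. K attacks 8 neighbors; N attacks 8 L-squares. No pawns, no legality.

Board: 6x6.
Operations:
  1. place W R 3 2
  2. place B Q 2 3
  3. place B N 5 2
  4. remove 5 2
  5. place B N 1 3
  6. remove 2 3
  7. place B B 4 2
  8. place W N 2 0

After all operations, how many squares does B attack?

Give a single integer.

Answer: 13

Derivation:
Op 1: place WR@(3,2)
Op 2: place BQ@(2,3)
Op 3: place BN@(5,2)
Op 4: remove (5,2)
Op 5: place BN@(1,3)
Op 6: remove (2,3)
Op 7: place BB@(4,2)
Op 8: place WN@(2,0)
Per-piece attacks for B:
  BN@(1,3): attacks (2,5) (3,4) (0,5) (2,1) (3,2) (0,1)
  BB@(4,2): attacks (5,3) (5,1) (3,3) (2,4) (1,5) (3,1) (2,0) [ray(-1,-1) blocked at (2,0)]
Union (13 distinct): (0,1) (0,5) (1,5) (2,0) (2,1) (2,4) (2,5) (3,1) (3,2) (3,3) (3,4) (5,1) (5,3)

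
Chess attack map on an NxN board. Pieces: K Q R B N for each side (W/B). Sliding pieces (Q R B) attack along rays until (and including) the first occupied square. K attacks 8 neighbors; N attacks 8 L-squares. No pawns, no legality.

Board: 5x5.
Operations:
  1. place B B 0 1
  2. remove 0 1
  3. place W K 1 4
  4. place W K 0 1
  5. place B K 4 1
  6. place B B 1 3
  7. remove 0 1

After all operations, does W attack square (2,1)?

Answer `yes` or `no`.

Op 1: place BB@(0,1)
Op 2: remove (0,1)
Op 3: place WK@(1,4)
Op 4: place WK@(0,1)
Op 5: place BK@(4,1)
Op 6: place BB@(1,3)
Op 7: remove (0,1)
Per-piece attacks for W:
  WK@(1,4): attacks (1,3) (2,4) (0,4) (2,3) (0,3)
W attacks (2,1): no

Answer: no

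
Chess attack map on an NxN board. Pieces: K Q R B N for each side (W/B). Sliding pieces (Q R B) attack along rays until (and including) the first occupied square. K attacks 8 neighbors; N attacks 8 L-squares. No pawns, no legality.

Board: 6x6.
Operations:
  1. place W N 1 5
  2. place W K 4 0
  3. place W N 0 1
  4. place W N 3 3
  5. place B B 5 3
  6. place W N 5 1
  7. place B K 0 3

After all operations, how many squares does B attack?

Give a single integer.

Op 1: place WN@(1,5)
Op 2: place WK@(4,0)
Op 3: place WN@(0,1)
Op 4: place WN@(3,3)
Op 5: place BB@(5,3)
Op 6: place WN@(5,1)
Op 7: place BK@(0,3)
Per-piece attacks for B:
  BK@(0,3): attacks (0,4) (0,2) (1,3) (1,4) (1,2)
  BB@(5,3): attacks (4,4) (3,5) (4,2) (3,1) (2,0)
Union (10 distinct): (0,2) (0,4) (1,2) (1,3) (1,4) (2,0) (3,1) (3,5) (4,2) (4,4)

Answer: 10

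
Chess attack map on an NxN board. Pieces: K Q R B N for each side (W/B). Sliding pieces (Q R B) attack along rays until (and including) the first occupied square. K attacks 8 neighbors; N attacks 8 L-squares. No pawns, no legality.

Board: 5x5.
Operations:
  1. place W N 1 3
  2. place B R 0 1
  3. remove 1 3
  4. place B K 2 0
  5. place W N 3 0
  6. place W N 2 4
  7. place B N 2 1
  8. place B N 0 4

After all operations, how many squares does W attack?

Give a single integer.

Op 1: place WN@(1,3)
Op 2: place BR@(0,1)
Op 3: remove (1,3)
Op 4: place BK@(2,0)
Op 5: place WN@(3,0)
Op 6: place WN@(2,4)
Op 7: place BN@(2,1)
Op 8: place BN@(0,4)
Per-piece attacks for W:
  WN@(2,4): attacks (3,2) (4,3) (1,2) (0,3)
  WN@(3,0): attacks (4,2) (2,2) (1,1)
Union (7 distinct): (0,3) (1,1) (1,2) (2,2) (3,2) (4,2) (4,3)

Answer: 7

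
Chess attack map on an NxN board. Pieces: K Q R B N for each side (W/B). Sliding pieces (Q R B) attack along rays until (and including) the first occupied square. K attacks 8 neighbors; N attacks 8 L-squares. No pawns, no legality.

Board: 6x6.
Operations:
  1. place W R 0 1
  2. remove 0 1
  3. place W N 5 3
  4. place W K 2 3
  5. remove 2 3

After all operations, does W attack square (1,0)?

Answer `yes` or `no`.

Op 1: place WR@(0,1)
Op 2: remove (0,1)
Op 3: place WN@(5,3)
Op 4: place WK@(2,3)
Op 5: remove (2,3)
Per-piece attacks for W:
  WN@(5,3): attacks (4,5) (3,4) (4,1) (3,2)
W attacks (1,0): no

Answer: no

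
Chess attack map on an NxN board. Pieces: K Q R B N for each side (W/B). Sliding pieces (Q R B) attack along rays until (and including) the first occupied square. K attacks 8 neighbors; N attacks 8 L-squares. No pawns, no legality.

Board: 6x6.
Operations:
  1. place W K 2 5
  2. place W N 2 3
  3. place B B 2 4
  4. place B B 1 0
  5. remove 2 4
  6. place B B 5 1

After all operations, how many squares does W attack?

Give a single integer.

Op 1: place WK@(2,5)
Op 2: place WN@(2,3)
Op 3: place BB@(2,4)
Op 4: place BB@(1,0)
Op 5: remove (2,4)
Op 6: place BB@(5,1)
Per-piece attacks for W:
  WN@(2,3): attacks (3,5) (4,4) (1,5) (0,4) (3,1) (4,2) (1,1) (0,2)
  WK@(2,5): attacks (2,4) (3,5) (1,5) (3,4) (1,4)
Union (11 distinct): (0,2) (0,4) (1,1) (1,4) (1,5) (2,4) (3,1) (3,4) (3,5) (4,2) (4,4)

Answer: 11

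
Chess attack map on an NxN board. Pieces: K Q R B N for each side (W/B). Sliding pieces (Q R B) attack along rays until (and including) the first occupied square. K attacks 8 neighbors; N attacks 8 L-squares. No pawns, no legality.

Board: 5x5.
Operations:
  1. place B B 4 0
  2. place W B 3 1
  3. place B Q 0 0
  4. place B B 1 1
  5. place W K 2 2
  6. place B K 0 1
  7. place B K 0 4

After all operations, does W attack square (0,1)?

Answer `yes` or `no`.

Op 1: place BB@(4,0)
Op 2: place WB@(3,1)
Op 3: place BQ@(0,0)
Op 4: place BB@(1,1)
Op 5: place WK@(2,2)
Op 6: place BK@(0,1)
Op 7: place BK@(0,4)
Per-piece attacks for W:
  WK@(2,2): attacks (2,3) (2,1) (3,2) (1,2) (3,3) (3,1) (1,3) (1,1)
  WB@(3,1): attacks (4,2) (4,0) (2,2) (2,0) [ray(1,-1) blocked at (4,0); ray(-1,1) blocked at (2,2)]
W attacks (0,1): no

Answer: no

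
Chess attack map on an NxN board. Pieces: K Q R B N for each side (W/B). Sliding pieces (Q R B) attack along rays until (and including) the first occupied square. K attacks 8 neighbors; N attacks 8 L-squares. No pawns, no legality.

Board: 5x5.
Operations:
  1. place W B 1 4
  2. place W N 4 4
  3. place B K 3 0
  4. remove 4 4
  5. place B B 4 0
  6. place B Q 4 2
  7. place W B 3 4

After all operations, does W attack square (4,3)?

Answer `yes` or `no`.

Answer: yes

Derivation:
Op 1: place WB@(1,4)
Op 2: place WN@(4,4)
Op 3: place BK@(3,0)
Op 4: remove (4,4)
Op 5: place BB@(4,0)
Op 6: place BQ@(4,2)
Op 7: place WB@(3,4)
Per-piece attacks for W:
  WB@(1,4): attacks (2,3) (3,2) (4,1) (0,3)
  WB@(3,4): attacks (4,3) (2,3) (1,2) (0,1)
W attacks (4,3): yes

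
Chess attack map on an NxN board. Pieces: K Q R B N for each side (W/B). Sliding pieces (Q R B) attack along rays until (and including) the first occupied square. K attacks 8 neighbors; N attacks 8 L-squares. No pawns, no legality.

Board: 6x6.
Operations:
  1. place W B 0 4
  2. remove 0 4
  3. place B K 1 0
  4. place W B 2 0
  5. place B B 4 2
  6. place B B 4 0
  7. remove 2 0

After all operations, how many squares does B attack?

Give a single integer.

Op 1: place WB@(0,4)
Op 2: remove (0,4)
Op 3: place BK@(1,0)
Op 4: place WB@(2,0)
Op 5: place BB@(4,2)
Op 6: place BB@(4,0)
Op 7: remove (2,0)
Per-piece attacks for B:
  BK@(1,0): attacks (1,1) (2,0) (0,0) (2,1) (0,1)
  BB@(4,0): attacks (5,1) (3,1) (2,2) (1,3) (0,4)
  BB@(4,2): attacks (5,3) (5,1) (3,3) (2,4) (1,5) (3,1) (2,0)
Union (14 distinct): (0,0) (0,1) (0,4) (1,1) (1,3) (1,5) (2,0) (2,1) (2,2) (2,4) (3,1) (3,3) (5,1) (5,3)

Answer: 14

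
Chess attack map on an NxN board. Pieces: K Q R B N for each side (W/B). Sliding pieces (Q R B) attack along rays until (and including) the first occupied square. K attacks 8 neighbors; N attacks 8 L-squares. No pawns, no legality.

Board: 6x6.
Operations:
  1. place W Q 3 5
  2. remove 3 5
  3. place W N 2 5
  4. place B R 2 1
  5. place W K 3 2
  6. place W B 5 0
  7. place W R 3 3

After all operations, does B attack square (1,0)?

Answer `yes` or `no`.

Answer: no

Derivation:
Op 1: place WQ@(3,5)
Op 2: remove (3,5)
Op 3: place WN@(2,5)
Op 4: place BR@(2,1)
Op 5: place WK@(3,2)
Op 6: place WB@(5,0)
Op 7: place WR@(3,3)
Per-piece attacks for B:
  BR@(2,1): attacks (2,2) (2,3) (2,4) (2,5) (2,0) (3,1) (4,1) (5,1) (1,1) (0,1) [ray(0,1) blocked at (2,5)]
B attacks (1,0): no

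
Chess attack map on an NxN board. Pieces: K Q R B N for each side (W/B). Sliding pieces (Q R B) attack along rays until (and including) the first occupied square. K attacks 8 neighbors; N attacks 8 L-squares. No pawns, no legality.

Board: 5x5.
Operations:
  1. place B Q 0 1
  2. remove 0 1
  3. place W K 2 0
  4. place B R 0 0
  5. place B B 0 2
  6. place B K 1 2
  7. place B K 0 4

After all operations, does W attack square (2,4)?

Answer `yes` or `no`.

Op 1: place BQ@(0,1)
Op 2: remove (0,1)
Op 3: place WK@(2,0)
Op 4: place BR@(0,0)
Op 5: place BB@(0,2)
Op 6: place BK@(1,2)
Op 7: place BK@(0,4)
Per-piece attacks for W:
  WK@(2,0): attacks (2,1) (3,0) (1,0) (3,1) (1,1)
W attacks (2,4): no

Answer: no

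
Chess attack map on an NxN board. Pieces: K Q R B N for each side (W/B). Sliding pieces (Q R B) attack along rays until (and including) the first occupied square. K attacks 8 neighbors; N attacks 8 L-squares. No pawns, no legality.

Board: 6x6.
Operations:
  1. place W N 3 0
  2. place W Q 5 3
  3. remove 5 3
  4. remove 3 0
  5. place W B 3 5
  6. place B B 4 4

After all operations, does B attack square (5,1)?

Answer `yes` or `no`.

Answer: no

Derivation:
Op 1: place WN@(3,0)
Op 2: place WQ@(5,3)
Op 3: remove (5,3)
Op 4: remove (3,0)
Op 5: place WB@(3,5)
Op 6: place BB@(4,4)
Per-piece attacks for B:
  BB@(4,4): attacks (5,5) (5,3) (3,5) (3,3) (2,2) (1,1) (0,0) [ray(-1,1) blocked at (3,5)]
B attacks (5,1): no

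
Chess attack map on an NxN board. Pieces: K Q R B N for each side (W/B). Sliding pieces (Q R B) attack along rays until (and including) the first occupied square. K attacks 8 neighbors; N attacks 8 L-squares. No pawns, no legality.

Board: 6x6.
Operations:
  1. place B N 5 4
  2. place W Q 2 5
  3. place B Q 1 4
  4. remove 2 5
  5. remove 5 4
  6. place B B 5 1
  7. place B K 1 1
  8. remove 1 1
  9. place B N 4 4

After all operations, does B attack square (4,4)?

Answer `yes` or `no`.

Answer: yes

Derivation:
Op 1: place BN@(5,4)
Op 2: place WQ@(2,5)
Op 3: place BQ@(1,4)
Op 4: remove (2,5)
Op 5: remove (5,4)
Op 6: place BB@(5,1)
Op 7: place BK@(1,1)
Op 8: remove (1,1)
Op 9: place BN@(4,4)
Per-piece attacks for B:
  BQ@(1,4): attacks (1,5) (1,3) (1,2) (1,1) (1,0) (2,4) (3,4) (4,4) (0,4) (2,5) (2,3) (3,2) (4,1) (5,0) (0,5) (0,3) [ray(1,0) blocked at (4,4)]
  BN@(4,4): attacks (2,5) (5,2) (3,2) (2,3)
  BB@(5,1): attacks (4,2) (3,3) (2,4) (1,5) (4,0)
B attacks (4,4): yes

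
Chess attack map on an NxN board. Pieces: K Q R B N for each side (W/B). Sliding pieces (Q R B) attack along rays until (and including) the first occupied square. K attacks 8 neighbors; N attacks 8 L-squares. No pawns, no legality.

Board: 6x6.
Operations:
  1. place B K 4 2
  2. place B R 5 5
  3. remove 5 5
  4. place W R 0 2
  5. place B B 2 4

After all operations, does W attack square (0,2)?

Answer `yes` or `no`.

Op 1: place BK@(4,2)
Op 2: place BR@(5,5)
Op 3: remove (5,5)
Op 4: place WR@(0,2)
Op 5: place BB@(2,4)
Per-piece attacks for W:
  WR@(0,2): attacks (0,3) (0,4) (0,5) (0,1) (0,0) (1,2) (2,2) (3,2) (4,2) [ray(1,0) blocked at (4,2)]
W attacks (0,2): no

Answer: no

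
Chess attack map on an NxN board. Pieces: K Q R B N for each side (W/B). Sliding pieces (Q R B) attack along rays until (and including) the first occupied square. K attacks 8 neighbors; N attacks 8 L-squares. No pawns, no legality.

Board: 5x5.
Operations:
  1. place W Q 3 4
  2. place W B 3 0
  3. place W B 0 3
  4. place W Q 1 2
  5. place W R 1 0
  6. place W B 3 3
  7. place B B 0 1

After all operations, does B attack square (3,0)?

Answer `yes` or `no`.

Answer: no

Derivation:
Op 1: place WQ@(3,4)
Op 2: place WB@(3,0)
Op 3: place WB@(0,3)
Op 4: place WQ@(1,2)
Op 5: place WR@(1,0)
Op 6: place WB@(3,3)
Op 7: place BB@(0,1)
Per-piece attacks for B:
  BB@(0,1): attacks (1,2) (1,0) [ray(1,1) blocked at (1,2); ray(1,-1) blocked at (1,0)]
B attacks (3,0): no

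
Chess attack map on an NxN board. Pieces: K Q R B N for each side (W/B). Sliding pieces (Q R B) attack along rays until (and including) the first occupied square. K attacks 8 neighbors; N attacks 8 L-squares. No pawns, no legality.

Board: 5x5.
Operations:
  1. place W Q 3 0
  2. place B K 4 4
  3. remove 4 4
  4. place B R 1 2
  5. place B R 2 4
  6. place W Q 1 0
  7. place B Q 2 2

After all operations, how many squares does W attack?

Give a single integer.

Answer: 15

Derivation:
Op 1: place WQ@(3,0)
Op 2: place BK@(4,4)
Op 3: remove (4,4)
Op 4: place BR@(1,2)
Op 5: place BR@(2,4)
Op 6: place WQ@(1,0)
Op 7: place BQ@(2,2)
Per-piece attacks for W:
  WQ@(1,0): attacks (1,1) (1,2) (2,0) (3,0) (0,0) (2,1) (3,2) (4,3) (0,1) [ray(0,1) blocked at (1,2); ray(1,0) blocked at (3,0)]
  WQ@(3,0): attacks (3,1) (3,2) (3,3) (3,4) (4,0) (2,0) (1,0) (4,1) (2,1) (1,2) [ray(-1,0) blocked at (1,0); ray(-1,1) blocked at (1,2)]
Union (15 distinct): (0,0) (0,1) (1,0) (1,1) (1,2) (2,0) (2,1) (3,0) (3,1) (3,2) (3,3) (3,4) (4,0) (4,1) (4,3)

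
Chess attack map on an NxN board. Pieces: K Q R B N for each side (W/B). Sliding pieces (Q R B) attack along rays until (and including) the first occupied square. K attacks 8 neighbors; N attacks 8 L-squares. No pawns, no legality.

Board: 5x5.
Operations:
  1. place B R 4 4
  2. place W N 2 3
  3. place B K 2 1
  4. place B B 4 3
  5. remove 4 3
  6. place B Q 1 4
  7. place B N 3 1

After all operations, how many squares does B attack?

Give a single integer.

Op 1: place BR@(4,4)
Op 2: place WN@(2,3)
Op 3: place BK@(2,1)
Op 4: place BB@(4,3)
Op 5: remove (4,3)
Op 6: place BQ@(1,4)
Op 7: place BN@(3,1)
Per-piece attacks for B:
  BQ@(1,4): attacks (1,3) (1,2) (1,1) (1,0) (2,4) (3,4) (4,4) (0,4) (2,3) (0,3) [ray(1,0) blocked at (4,4); ray(1,-1) blocked at (2,3)]
  BK@(2,1): attacks (2,2) (2,0) (3,1) (1,1) (3,2) (3,0) (1,2) (1,0)
  BN@(3,1): attacks (4,3) (2,3) (1,2) (1,0)
  BR@(4,4): attacks (4,3) (4,2) (4,1) (4,0) (3,4) (2,4) (1,4) [ray(-1,0) blocked at (1,4)]
Union (20 distinct): (0,3) (0,4) (1,0) (1,1) (1,2) (1,3) (1,4) (2,0) (2,2) (2,3) (2,4) (3,0) (3,1) (3,2) (3,4) (4,0) (4,1) (4,2) (4,3) (4,4)

Answer: 20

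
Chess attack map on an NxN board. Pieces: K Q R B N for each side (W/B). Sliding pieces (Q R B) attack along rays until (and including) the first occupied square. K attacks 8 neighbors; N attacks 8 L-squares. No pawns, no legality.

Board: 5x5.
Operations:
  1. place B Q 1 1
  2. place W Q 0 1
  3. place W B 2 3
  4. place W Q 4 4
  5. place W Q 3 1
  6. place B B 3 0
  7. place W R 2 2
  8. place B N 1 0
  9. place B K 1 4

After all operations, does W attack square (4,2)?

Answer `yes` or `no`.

Op 1: place BQ@(1,1)
Op 2: place WQ@(0,1)
Op 3: place WB@(2,3)
Op 4: place WQ@(4,4)
Op 5: place WQ@(3,1)
Op 6: place BB@(3,0)
Op 7: place WR@(2,2)
Op 8: place BN@(1,0)
Op 9: place BK@(1,4)
Per-piece attacks for W:
  WQ@(0,1): attacks (0,2) (0,3) (0,4) (0,0) (1,1) (1,2) (2,3) (1,0) [ray(1,0) blocked at (1,1); ray(1,1) blocked at (2,3); ray(1,-1) blocked at (1,0)]
  WR@(2,2): attacks (2,3) (2,1) (2,0) (3,2) (4,2) (1,2) (0,2) [ray(0,1) blocked at (2,3)]
  WB@(2,3): attacks (3,4) (3,2) (4,1) (1,4) (1,2) (0,1) [ray(-1,1) blocked at (1,4); ray(-1,-1) blocked at (0,1)]
  WQ@(3,1): attacks (3,2) (3,3) (3,4) (3,0) (4,1) (2,1) (1,1) (4,2) (4,0) (2,2) (2,0) [ray(0,-1) blocked at (3,0); ray(-1,0) blocked at (1,1); ray(-1,1) blocked at (2,2)]
  WQ@(4,4): attacks (4,3) (4,2) (4,1) (4,0) (3,4) (2,4) (1,4) (3,3) (2,2) [ray(-1,0) blocked at (1,4); ray(-1,-1) blocked at (2,2)]
W attacks (4,2): yes

Answer: yes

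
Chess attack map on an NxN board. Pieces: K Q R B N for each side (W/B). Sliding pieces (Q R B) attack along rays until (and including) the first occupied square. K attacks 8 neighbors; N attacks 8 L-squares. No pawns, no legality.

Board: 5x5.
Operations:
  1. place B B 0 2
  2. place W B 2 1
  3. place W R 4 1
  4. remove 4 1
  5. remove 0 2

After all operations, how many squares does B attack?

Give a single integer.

Answer: 0

Derivation:
Op 1: place BB@(0,2)
Op 2: place WB@(2,1)
Op 3: place WR@(4,1)
Op 4: remove (4,1)
Op 5: remove (0,2)
Per-piece attacks for B:
Union (0 distinct): (none)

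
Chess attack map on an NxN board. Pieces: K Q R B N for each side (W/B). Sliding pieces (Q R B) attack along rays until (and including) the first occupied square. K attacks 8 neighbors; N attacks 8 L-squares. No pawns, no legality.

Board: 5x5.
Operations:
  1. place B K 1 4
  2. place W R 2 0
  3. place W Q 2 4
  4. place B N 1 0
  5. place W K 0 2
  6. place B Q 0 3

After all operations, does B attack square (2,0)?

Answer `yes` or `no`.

Answer: no

Derivation:
Op 1: place BK@(1,4)
Op 2: place WR@(2,0)
Op 3: place WQ@(2,4)
Op 4: place BN@(1,0)
Op 5: place WK@(0,2)
Op 6: place BQ@(0,3)
Per-piece attacks for B:
  BQ@(0,3): attacks (0,4) (0,2) (1,3) (2,3) (3,3) (4,3) (1,4) (1,2) (2,1) (3,0) [ray(0,-1) blocked at (0,2); ray(1,1) blocked at (1,4)]
  BN@(1,0): attacks (2,2) (3,1) (0,2)
  BK@(1,4): attacks (1,3) (2,4) (0,4) (2,3) (0,3)
B attacks (2,0): no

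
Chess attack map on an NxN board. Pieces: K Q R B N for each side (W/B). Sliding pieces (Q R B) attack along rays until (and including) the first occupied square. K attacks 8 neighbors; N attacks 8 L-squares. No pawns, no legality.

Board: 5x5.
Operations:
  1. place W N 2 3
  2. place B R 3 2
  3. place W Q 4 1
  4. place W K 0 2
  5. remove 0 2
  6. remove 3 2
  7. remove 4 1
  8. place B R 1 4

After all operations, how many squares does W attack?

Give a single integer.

Op 1: place WN@(2,3)
Op 2: place BR@(3,2)
Op 3: place WQ@(4,1)
Op 4: place WK@(0,2)
Op 5: remove (0,2)
Op 6: remove (3,2)
Op 7: remove (4,1)
Op 8: place BR@(1,4)
Per-piece attacks for W:
  WN@(2,3): attacks (4,4) (0,4) (3,1) (4,2) (1,1) (0,2)
Union (6 distinct): (0,2) (0,4) (1,1) (3,1) (4,2) (4,4)

Answer: 6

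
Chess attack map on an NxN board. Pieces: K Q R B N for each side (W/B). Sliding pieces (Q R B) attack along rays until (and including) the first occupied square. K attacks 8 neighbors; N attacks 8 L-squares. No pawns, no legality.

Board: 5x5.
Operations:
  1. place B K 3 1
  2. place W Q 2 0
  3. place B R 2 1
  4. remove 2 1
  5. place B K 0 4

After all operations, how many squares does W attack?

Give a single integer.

Answer: 11

Derivation:
Op 1: place BK@(3,1)
Op 2: place WQ@(2,0)
Op 3: place BR@(2,1)
Op 4: remove (2,1)
Op 5: place BK@(0,4)
Per-piece attacks for W:
  WQ@(2,0): attacks (2,1) (2,2) (2,3) (2,4) (3,0) (4,0) (1,0) (0,0) (3,1) (1,1) (0,2) [ray(1,1) blocked at (3,1)]
Union (11 distinct): (0,0) (0,2) (1,0) (1,1) (2,1) (2,2) (2,3) (2,4) (3,0) (3,1) (4,0)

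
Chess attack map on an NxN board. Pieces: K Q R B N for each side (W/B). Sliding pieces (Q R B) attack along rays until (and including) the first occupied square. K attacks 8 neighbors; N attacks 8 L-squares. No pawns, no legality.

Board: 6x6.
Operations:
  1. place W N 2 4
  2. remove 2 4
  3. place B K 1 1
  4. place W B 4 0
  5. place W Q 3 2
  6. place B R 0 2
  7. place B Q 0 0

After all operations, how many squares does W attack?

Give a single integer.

Answer: 22

Derivation:
Op 1: place WN@(2,4)
Op 2: remove (2,4)
Op 3: place BK@(1,1)
Op 4: place WB@(4,0)
Op 5: place WQ@(3,2)
Op 6: place BR@(0,2)
Op 7: place BQ@(0,0)
Per-piece attacks for W:
  WQ@(3,2): attacks (3,3) (3,4) (3,5) (3,1) (3,0) (4,2) (5,2) (2,2) (1,2) (0,2) (4,3) (5,4) (4,1) (5,0) (2,3) (1,4) (0,5) (2,1) (1,0) [ray(-1,0) blocked at (0,2)]
  WB@(4,0): attacks (5,1) (3,1) (2,2) (1,3) (0,4)
Union (22 distinct): (0,2) (0,4) (0,5) (1,0) (1,2) (1,3) (1,4) (2,1) (2,2) (2,3) (3,0) (3,1) (3,3) (3,4) (3,5) (4,1) (4,2) (4,3) (5,0) (5,1) (5,2) (5,4)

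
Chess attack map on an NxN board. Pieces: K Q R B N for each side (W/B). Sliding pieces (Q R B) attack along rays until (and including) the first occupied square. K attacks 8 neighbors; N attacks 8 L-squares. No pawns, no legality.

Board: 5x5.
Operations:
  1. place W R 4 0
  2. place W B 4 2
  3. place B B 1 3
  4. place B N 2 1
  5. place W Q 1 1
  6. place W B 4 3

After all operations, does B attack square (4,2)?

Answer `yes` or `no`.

Op 1: place WR@(4,0)
Op 2: place WB@(4,2)
Op 3: place BB@(1,3)
Op 4: place BN@(2,1)
Op 5: place WQ@(1,1)
Op 6: place WB@(4,3)
Per-piece attacks for B:
  BB@(1,3): attacks (2,4) (2,2) (3,1) (4,0) (0,4) (0,2) [ray(1,-1) blocked at (4,0)]
  BN@(2,1): attacks (3,3) (4,2) (1,3) (0,2) (4,0) (0,0)
B attacks (4,2): yes

Answer: yes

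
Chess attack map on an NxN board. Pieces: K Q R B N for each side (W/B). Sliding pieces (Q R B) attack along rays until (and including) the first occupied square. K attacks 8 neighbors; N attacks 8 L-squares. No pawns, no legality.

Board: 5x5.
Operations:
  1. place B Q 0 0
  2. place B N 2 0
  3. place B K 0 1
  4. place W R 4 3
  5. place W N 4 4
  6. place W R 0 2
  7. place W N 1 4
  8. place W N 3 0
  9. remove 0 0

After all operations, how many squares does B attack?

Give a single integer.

Answer: 8

Derivation:
Op 1: place BQ@(0,0)
Op 2: place BN@(2,0)
Op 3: place BK@(0,1)
Op 4: place WR@(4,3)
Op 5: place WN@(4,4)
Op 6: place WR@(0,2)
Op 7: place WN@(1,4)
Op 8: place WN@(3,0)
Op 9: remove (0,0)
Per-piece attacks for B:
  BK@(0,1): attacks (0,2) (0,0) (1,1) (1,2) (1,0)
  BN@(2,0): attacks (3,2) (4,1) (1,2) (0,1)
Union (8 distinct): (0,0) (0,1) (0,2) (1,0) (1,1) (1,2) (3,2) (4,1)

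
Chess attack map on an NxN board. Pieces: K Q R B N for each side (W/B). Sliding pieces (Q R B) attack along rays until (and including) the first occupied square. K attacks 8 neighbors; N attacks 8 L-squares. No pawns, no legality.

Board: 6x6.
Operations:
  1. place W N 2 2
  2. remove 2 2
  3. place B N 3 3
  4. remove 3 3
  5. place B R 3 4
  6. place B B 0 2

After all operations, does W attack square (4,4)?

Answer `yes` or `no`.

Answer: no

Derivation:
Op 1: place WN@(2,2)
Op 2: remove (2,2)
Op 3: place BN@(3,3)
Op 4: remove (3,3)
Op 5: place BR@(3,4)
Op 6: place BB@(0,2)
Per-piece attacks for W:
W attacks (4,4): no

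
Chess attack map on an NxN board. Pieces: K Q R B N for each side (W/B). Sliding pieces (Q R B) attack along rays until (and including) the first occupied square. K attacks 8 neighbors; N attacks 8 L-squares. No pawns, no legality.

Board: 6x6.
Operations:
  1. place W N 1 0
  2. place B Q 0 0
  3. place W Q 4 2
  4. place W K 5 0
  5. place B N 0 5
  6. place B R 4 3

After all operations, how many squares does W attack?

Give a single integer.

Answer: 15

Derivation:
Op 1: place WN@(1,0)
Op 2: place BQ@(0,0)
Op 3: place WQ@(4,2)
Op 4: place WK@(5,0)
Op 5: place BN@(0,5)
Op 6: place BR@(4,3)
Per-piece attacks for W:
  WN@(1,0): attacks (2,2) (3,1) (0,2)
  WQ@(4,2): attacks (4,3) (4,1) (4,0) (5,2) (3,2) (2,2) (1,2) (0,2) (5,3) (5,1) (3,3) (2,4) (1,5) (3,1) (2,0) [ray(0,1) blocked at (4,3)]
  WK@(5,0): attacks (5,1) (4,0) (4,1)
Union (15 distinct): (0,2) (1,2) (1,5) (2,0) (2,2) (2,4) (3,1) (3,2) (3,3) (4,0) (4,1) (4,3) (5,1) (5,2) (5,3)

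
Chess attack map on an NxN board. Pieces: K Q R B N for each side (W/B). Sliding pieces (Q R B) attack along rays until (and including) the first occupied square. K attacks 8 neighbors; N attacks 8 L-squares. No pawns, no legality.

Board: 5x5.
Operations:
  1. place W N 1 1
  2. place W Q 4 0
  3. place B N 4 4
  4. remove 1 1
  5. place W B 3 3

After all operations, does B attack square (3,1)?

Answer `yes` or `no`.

Answer: no

Derivation:
Op 1: place WN@(1,1)
Op 2: place WQ@(4,0)
Op 3: place BN@(4,4)
Op 4: remove (1,1)
Op 5: place WB@(3,3)
Per-piece attacks for B:
  BN@(4,4): attacks (3,2) (2,3)
B attacks (3,1): no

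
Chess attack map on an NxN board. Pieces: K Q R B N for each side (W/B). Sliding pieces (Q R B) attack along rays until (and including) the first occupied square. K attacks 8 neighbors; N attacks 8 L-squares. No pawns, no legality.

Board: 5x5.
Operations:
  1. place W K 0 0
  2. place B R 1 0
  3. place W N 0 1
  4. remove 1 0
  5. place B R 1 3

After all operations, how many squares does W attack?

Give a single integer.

Op 1: place WK@(0,0)
Op 2: place BR@(1,0)
Op 3: place WN@(0,1)
Op 4: remove (1,0)
Op 5: place BR@(1,3)
Per-piece attacks for W:
  WK@(0,0): attacks (0,1) (1,0) (1,1)
  WN@(0,1): attacks (1,3) (2,2) (2,0)
Union (6 distinct): (0,1) (1,0) (1,1) (1,3) (2,0) (2,2)

Answer: 6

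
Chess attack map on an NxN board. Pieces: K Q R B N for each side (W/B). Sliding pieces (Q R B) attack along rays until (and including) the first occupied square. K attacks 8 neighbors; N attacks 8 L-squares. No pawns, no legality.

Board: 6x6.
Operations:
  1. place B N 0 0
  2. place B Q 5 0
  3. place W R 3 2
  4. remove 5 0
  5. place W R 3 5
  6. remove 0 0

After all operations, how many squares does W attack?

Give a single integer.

Answer: 16

Derivation:
Op 1: place BN@(0,0)
Op 2: place BQ@(5,0)
Op 3: place WR@(3,2)
Op 4: remove (5,0)
Op 5: place WR@(3,5)
Op 6: remove (0,0)
Per-piece attacks for W:
  WR@(3,2): attacks (3,3) (3,4) (3,5) (3,1) (3,0) (4,2) (5,2) (2,2) (1,2) (0,2) [ray(0,1) blocked at (3,5)]
  WR@(3,5): attacks (3,4) (3,3) (3,2) (4,5) (5,5) (2,5) (1,5) (0,5) [ray(0,-1) blocked at (3,2)]
Union (16 distinct): (0,2) (0,5) (1,2) (1,5) (2,2) (2,5) (3,0) (3,1) (3,2) (3,3) (3,4) (3,5) (4,2) (4,5) (5,2) (5,5)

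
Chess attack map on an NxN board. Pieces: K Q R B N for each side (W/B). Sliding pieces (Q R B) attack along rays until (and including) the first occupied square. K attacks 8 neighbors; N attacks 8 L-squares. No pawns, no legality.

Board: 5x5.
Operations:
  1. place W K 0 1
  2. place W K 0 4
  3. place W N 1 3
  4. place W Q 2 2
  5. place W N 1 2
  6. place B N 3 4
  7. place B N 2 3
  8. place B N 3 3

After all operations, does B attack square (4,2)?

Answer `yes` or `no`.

Answer: yes

Derivation:
Op 1: place WK@(0,1)
Op 2: place WK@(0,4)
Op 3: place WN@(1,3)
Op 4: place WQ@(2,2)
Op 5: place WN@(1,2)
Op 6: place BN@(3,4)
Op 7: place BN@(2,3)
Op 8: place BN@(3,3)
Per-piece attacks for B:
  BN@(2,3): attacks (4,4) (0,4) (3,1) (4,2) (1,1) (0,2)
  BN@(3,3): attacks (1,4) (4,1) (2,1) (1,2)
  BN@(3,4): attacks (4,2) (2,2) (1,3)
B attacks (4,2): yes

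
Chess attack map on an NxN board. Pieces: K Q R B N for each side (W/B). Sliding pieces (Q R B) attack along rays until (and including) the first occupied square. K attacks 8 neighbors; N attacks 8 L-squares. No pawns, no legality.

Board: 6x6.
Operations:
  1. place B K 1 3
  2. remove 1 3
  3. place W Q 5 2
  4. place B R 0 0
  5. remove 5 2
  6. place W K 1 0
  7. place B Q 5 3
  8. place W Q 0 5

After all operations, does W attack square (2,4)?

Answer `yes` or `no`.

Answer: no

Derivation:
Op 1: place BK@(1,3)
Op 2: remove (1,3)
Op 3: place WQ@(5,2)
Op 4: place BR@(0,0)
Op 5: remove (5,2)
Op 6: place WK@(1,0)
Op 7: place BQ@(5,3)
Op 8: place WQ@(0,5)
Per-piece attacks for W:
  WQ@(0,5): attacks (0,4) (0,3) (0,2) (0,1) (0,0) (1,5) (2,5) (3,5) (4,5) (5,5) (1,4) (2,3) (3,2) (4,1) (5,0) [ray(0,-1) blocked at (0,0)]
  WK@(1,0): attacks (1,1) (2,0) (0,0) (2,1) (0,1)
W attacks (2,4): no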